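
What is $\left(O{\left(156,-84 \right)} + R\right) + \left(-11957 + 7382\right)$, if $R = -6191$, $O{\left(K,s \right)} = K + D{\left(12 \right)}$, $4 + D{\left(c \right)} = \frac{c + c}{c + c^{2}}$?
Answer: $- \frac{137980}{13} \approx -10614.0$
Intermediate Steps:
$D{\left(c \right)} = -4 + \frac{2 c}{c + c^{2}}$ ($D{\left(c \right)} = -4 + \frac{c + c}{c + c^{2}} = -4 + \frac{2 c}{c + c^{2}}$)
$O{\left(K,s \right)} = - \frac{50}{13} + K$ ($O{\left(K,s \right)} = K + \frac{2 \left(-1 - 24\right)}{1 + 12} = K + \frac{2 \left(-1 - 24\right)}{13} = K + 2 \cdot \frac{1}{13} \left(-25\right) = K - \frac{50}{13} = - \frac{50}{13} + K$)
$\left(O{\left(156,-84 \right)} + R\right) + \left(-11957 + 7382\right) = \left(\left(- \frac{50}{13} + 156\right) - 6191\right) + \left(-11957 + 7382\right) = \left(\frac{1978}{13} - 6191\right) - 4575 = - \frac{78505}{13} - 4575 = - \frac{137980}{13}$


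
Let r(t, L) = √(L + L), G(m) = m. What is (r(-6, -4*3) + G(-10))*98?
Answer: -980 + 196*I*√6 ≈ -980.0 + 480.1*I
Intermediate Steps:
r(t, L) = √2*√L (r(t, L) = √(2*L) = √2*√L)
(r(-6, -4*3) + G(-10))*98 = (√2*√(-4*3) - 10)*98 = (√2*√(-12) - 10)*98 = (√2*(2*I*√3) - 10)*98 = (2*I*√6 - 10)*98 = (-10 + 2*I*√6)*98 = -980 + 196*I*√6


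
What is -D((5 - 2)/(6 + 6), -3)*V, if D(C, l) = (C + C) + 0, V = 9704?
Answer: -4852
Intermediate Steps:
D(C, l) = 2*C (D(C, l) = 2*C + 0 = 2*C)
-D((5 - 2)/(6 + 6), -3)*V = -2*((5 - 2)/(6 + 6))*9704 = -2*(3/12)*9704 = -2*(3*(1/12))*9704 = -2*(¼)*9704 = -9704/2 = -1*4852 = -4852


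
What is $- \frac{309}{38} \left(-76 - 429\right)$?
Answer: $\frac{156045}{38} \approx 4106.4$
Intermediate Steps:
$- \frac{309}{38} \left(-76 - 429\right) = \left(-309\right) \frac{1}{38} \left(-505\right) = \left(- \frac{309}{38}\right) \left(-505\right) = \frac{156045}{38}$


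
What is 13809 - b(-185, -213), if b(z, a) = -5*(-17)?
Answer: 13724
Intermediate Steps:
b(z, a) = 85
13809 - b(-185, -213) = 13809 - 1*85 = 13809 - 85 = 13724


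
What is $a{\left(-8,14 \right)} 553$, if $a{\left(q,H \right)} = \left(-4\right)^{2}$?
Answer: $8848$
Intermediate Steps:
$a{\left(q,H \right)} = 16$
$a{\left(-8,14 \right)} 553 = 16 \cdot 553 = 8848$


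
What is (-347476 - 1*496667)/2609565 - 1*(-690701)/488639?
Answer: 463315987896/425045077345 ≈ 1.0900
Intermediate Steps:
(-347476 - 1*496667)/2609565 - 1*(-690701)/488639 = (-347476 - 496667)*(1/2609565) + 690701*(1/488639) = -844143*1/2609565 + 690701/488639 = -281381/869855 + 690701/488639 = 463315987896/425045077345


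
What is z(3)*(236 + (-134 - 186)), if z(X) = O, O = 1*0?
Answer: 0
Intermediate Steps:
O = 0
z(X) = 0
z(3)*(236 + (-134 - 186)) = 0*(236 + (-134 - 186)) = 0*(236 - 320) = 0*(-84) = 0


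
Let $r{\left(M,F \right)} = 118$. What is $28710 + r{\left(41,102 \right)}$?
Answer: $28828$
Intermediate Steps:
$28710 + r{\left(41,102 \right)} = 28710 + 118 = 28828$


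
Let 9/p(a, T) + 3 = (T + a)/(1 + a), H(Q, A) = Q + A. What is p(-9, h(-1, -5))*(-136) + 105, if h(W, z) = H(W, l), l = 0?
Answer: 5631/7 ≈ 804.43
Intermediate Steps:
H(Q, A) = A + Q
h(W, z) = W (h(W, z) = 0 + W = W)
p(a, T) = 9/(-3 + (T + a)/(1 + a))
p(-9, h(-1, -5))*(-136) + 105 = (9*(-1 - 1*(-9))/(3 - 1*(-1) + 2*(-9)))*(-136) + 105 = (9*(-1 + 9)/(3 + 1 - 18))*(-136) + 105 = (9*8/(-14))*(-136) + 105 = (9*(-1/14)*8)*(-136) + 105 = -36/7*(-136) + 105 = 4896/7 + 105 = 5631/7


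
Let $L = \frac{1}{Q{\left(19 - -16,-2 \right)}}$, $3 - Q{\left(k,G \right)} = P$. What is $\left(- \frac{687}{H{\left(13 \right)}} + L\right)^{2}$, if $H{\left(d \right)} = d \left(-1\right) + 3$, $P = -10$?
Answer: $\frac{79941481}{16900} \approx 4730.3$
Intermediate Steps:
$H{\left(d \right)} = 3 - d$ ($H{\left(d \right)} = - d + 3 = 3 - d$)
$Q{\left(k,G \right)} = 13$ ($Q{\left(k,G \right)} = 3 - -10 = 3 + 10 = 13$)
$L = \frac{1}{13} \approx 0.076923$
$\left(- \frac{687}{H{\left(13 \right)}} + L\right)^{2} = \left(- \frac{687}{3 - 13} + \frac{1}{13}\right)^{2} = \left(- \frac{687}{-10} + \frac{1}{13}\right)^{2} = \left(\left(-687\right) \left(- \frac{1}{10}\right) + \frac{1}{13}\right)^{2} = \left(\frac{687}{10} + \frac{1}{13}\right)^{2} = \left(\frac{8941}{130}\right)^{2} = \frac{79941481}{16900}$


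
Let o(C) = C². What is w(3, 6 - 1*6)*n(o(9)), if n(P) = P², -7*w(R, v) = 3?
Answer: -19683/7 ≈ -2811.9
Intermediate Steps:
w(R, v) = -3/7 (w(R, v) = -⅐*3 = -3/7)
w(3, 6 - 1*6)*n(o(9)) = -3*(9²)²/7 = -3/7*81² = -3/7*6561 = -19683/7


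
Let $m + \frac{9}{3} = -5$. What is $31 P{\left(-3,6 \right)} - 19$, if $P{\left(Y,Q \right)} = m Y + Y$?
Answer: $632$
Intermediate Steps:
$m = -8$ ($m = -3 - 5 = -8$)
$P{\left(Y,Q \right)} = - 7 Y$ ($P{\left(Y,Q \right)} = - 8 Y + Y = - 7 Y$)
$31 P{\left(-3,6 \right)} - 19 = 31 \left(\left(-7\right) \left(-3\right)\right) - 19 = 31 \cdot 21 - 19 = 651 - 19 = 632$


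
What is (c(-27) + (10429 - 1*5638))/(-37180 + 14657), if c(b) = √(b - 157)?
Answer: -4791/22523 - 2*I*√46/22523 ≈ -0.21272 - 0.00060226*I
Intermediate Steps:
c(b) = √(-157 + b)
(c(-27) + (10429 - 1*5638))/(-37180 + 14657) = (√(-157 - 27) + (10429 - 1*5638))/(-37180 + 14657) = (√(-184) + (10429 - 5638))/(-22523) = (2*I*√46 + 4791)*(-1/22523) = (4791 + 2*I*√46)*(-1/22523) = -4791/22523 - 2*I*√46/22523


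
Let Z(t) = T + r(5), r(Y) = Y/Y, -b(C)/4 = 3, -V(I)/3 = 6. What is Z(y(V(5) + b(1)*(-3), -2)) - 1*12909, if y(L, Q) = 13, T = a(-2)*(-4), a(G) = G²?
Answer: -12924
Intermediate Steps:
V(I) = -18 (V(I) = -3*6 = -18)
b(C) = -12 (b(C) = -4*3 = -12)
r(Y) = 1
T = -16 (T = (-2)²*(-4) = 4*(-4) = -16)
Z(t) = -15 (Z(t) = -16 + 1 = -15)
Z(y(V(5) + b(1)*(-3), -2)) - 1*12909 = -15 - 1*12909 = -15 - 12909 = -12924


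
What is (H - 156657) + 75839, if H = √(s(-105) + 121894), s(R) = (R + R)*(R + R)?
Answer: -80818 + √165994 ≈ -80411.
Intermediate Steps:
s(R) = 4*R² (s(R) = (2*R)*(2*R) = 4*R²)
H = √165994 (H = √(4*(-105)² + 121894) = √(4*11025 + 121894) = √(44100 + 121894) = √165994 ≈ 407.42)
(H - 156657) + 75839 = (√165994 - 156657) + 75839 = (-156657 + √165994) + 75839 = -80818 + √165994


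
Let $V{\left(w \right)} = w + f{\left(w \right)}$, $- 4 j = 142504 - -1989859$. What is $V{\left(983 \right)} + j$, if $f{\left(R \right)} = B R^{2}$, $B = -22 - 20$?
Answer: $- \frac{164464983}{4} \approx -4.1116 \cdot 10^{7}$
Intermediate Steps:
$j = - \frac{2132363}{4}$ ($j = - \frac{142504 - -1989859}{4} = - \frac{142504 + 1989859}{4} = \left(- \frac{1}{4}\right) 2132363 = - \frac{2132363}{4} \approx -5.3309 \cdot 10^{5}$)
$B = -42$
$f{\left(R \right)} = - 42 R^{2}$
$V{\left(w \right)} = w - 42 w^{2}$
$V{\left(983 \right)} + j = 983 \left(1 - 41286\right) - \frac{2132363}{4} = 983 \left(-41285\right) - \frac{2132363}{4} = -40583155 - \frac{2132363}{4} = - \frac{164464983}{4}$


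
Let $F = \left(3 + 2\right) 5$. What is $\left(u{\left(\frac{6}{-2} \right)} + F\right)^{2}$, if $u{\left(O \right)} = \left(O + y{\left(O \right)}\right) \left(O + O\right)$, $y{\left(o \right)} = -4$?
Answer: $4489$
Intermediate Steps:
$u{\left(O \right)} = 2 O \left(-4 + O\right)$ ($u{\left(O \right)} = \left(O - 4\right) \left(O + O\right) = \left(-4 + O\right) 2 O = 2 O \left(-4 + O\right)$)
$F = 25$ ($F = 5 \cdot 5 = 25$)
$\left(u{\left(\frac{6}{-2} \right)} + F\right)^{2} = \left(2 \frac{6}{-2} \left(-4 + \frac{6}{-2}\right) + 25\right)^{2} = \left(2 \cdot 6 \left(- \frac{1}{2}\right) \left(-4 + 6 \left(- \frac{1}{2}\right)\right) + 25\right)^{2} = \left(2 \left(-3\right) \left(-4 - 3\right) + 25\right)^{2} = \left(2 \left(-3\right) \left(-7\right) + 25\right)^{2} = \left(42 + 25\right)^{2} = 67^{2} = 4489$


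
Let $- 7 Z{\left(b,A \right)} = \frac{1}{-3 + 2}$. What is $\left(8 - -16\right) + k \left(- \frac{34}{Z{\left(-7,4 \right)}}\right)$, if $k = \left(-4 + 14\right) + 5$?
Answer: $-3546$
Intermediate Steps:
$k = 15$ ($k = 10 + 5 = 15$)
$Z{\left(b,A \right)} = \frac{1}{7}$ ($Z{\left(b,A \right)} = - \frac{1}{7 \left(-3 + 2\right)} = - \frac{1}{7 \left(-1\right)} = \left(- \frac{1}{7}\right) \left(-1\right) = \frac{1}{7}$)
$\left(8 - -16\right) + k \left(- \frac{34}{Z{\left(-7,4 \right)}}\right) = \left(8 - -16\right) + 15 \left(- 34 \frac{1}{\frac{1}{7}}\right) = \left(8 + 16\right) + 15 \left(\left(-34\right) 7\right) = 24 + 15 \left(-238\right) = 24 - 3570 = -3546$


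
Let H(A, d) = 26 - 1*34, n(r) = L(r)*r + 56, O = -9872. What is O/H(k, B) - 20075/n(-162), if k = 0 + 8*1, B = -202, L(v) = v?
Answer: 1297365/1052 ≈ 1233.2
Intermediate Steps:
n(r) = 56 + r**2 (n(r) = r*r + 56 = r**2 + 56 = 56 + r**2)
k = 8 (k = 0 + 8 = 8)
H(A, d) = -8 (H(A, d) = 26 - 34 = -8)
O/H(k, B) - 20075/n(-162) = -9872/(-8) - 20075/(56 + (-162)**2) = -9872*(-1/8) - 20075/(56 + 26244) = 1234 - 20075/26300 = 1234 - 20075*1/26300 = 1234 - 803/1052 = 1297365/1052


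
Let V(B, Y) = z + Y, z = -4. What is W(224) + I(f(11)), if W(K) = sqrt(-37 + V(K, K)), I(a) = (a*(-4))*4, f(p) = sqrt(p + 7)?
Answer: sqrt(183) - 48*sqrt(2) ≈ -54.354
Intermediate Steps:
f(p) = sqrt(7 + p)
I(a) = -16*a (I(a) = -4*a*4 = -16*a)
V(B, Y) = -4 + Y
W(K) = sqrt(-41 + K) (W(K) = sqrt(-37 + (-4 + K)) = sqrt(-41 + K))
W(224) + I(f(11)) = sqrt(-41 + 224) - 16*sqrt(7 + 11) = sqrt(183) - 48*sqrt(2)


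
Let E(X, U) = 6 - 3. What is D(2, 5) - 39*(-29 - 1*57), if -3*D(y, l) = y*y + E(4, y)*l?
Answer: 10043/3 ≈ 3347.7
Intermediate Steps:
E(X, U) = 3
D(y, l) = -l - y²/3 (D(y, l) = -(y*y + 3*l)/3 = -(y² + 3*l)/3 = -l - y²/3)
D(2, 5) - 39*(-29 - 1*57) = (-1*5 - ⅓*2²) - 39*(-29 - 1*57) = (-5 - ⅓*4) - 39*(-29 - 57) = (-5 - 4/3) - 39*(-86) = -19/3 + 3354 = 10043/3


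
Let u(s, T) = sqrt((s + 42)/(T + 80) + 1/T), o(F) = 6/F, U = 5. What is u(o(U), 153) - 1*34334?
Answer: -34334 + sqrt(677588465)/59415 ≈ -34334.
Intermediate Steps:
u(s, T) = sqrt(1/T + (42 + s)/(80 + T)) (u(s, T) = sqrt((42 + s)/(80 + T) + 1/T) = sqrt(1/T + (42 + s)/(80 + T)))
u(o(U), 153) - 1*34334 = sqrt((80 + 153 + 153*(42 + 6/5))/(153*(80 + 153))) - 1*34334 = sqrt((1/153)*(80 + 153 + 153*(42 + 6*(1/5)))/233) - 34334 = sqrt((1/153)*(1/233)*(80 + 153 + 153*(42 + 6/5))) - 34334 = sqrt((1/153)*(1/233)*(80 + 153 + 153*(216/5))) - 34334 = sqrt((1/153)*(1/233)*(80 + 153 + 33048/5)) - 34334 = sqrt((1/153)*(1/233)*(34213/5)) - 34334 = sqrt(34213/178245) - 34334 = sqrt(677588465)/59415 - 34334 = -34334 + sqrt(677588465)/59415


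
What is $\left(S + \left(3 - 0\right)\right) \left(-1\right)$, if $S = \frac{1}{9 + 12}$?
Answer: $- \frac{64}{21} \approx -3.0476$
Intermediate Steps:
$S = \frac{1}{21} \approx 0.047619$
$\left(S + \left(3 - 0\right)\right) \left(-1\right) = \left(\frac{1}{21} + \left(3 - 0\right)\right) \left(-1\right) = \left(\frac{1}{21} + \left(3 + 0\right)\right) \left(-1\right) = \left(\frac{1}{21} + 3\right) \left(-1\right) = \frac{64}{21} \left(-1\right) = - \frac{64}{21}$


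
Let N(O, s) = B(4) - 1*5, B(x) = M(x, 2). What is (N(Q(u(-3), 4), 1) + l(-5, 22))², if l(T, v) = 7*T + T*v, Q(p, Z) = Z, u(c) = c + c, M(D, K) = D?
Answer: 21316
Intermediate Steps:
B(x) = x
u(c) = 2*c
N(O, s) = -1 (N(O, s) = 4 - 1*5 = 4 - 5 = -1)
(N(Q(u(-3), 4), 1) + l(-5, 22))² = (-1 - 5*(7 + 22))² = (-1 - 5*29)² = (-1 - 145)² = (-146)² = 21316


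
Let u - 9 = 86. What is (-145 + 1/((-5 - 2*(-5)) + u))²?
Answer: 210221001/10000 ≈ 21022.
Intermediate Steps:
u = 95 (u = 9 + 86 = 95)
(-145 + 1/((-5 - 2*(-5)) + u))² = (-145 + 1/((-5 - 2*(-5)) + 95))² = (-145 + 1/((-5 + 10) + 95))² = (-145 + 1/(5 + 95))² = (-145 + 1/100)² = (-14499/100)² = 210221001/10000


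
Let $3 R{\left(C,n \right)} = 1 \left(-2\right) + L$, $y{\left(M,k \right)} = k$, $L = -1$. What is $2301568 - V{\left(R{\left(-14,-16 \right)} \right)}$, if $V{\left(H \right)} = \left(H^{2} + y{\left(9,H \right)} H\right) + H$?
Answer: $2301567$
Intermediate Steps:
$R{\left(C,n \right)} = -1$ ($R{\left(C,n \right)} = \frac{1 \left(-2\right) - 1}{3} = \frac{-2 - 1}{3} = \frac{1}{3} \left(-3\right) = -1$)
$V{\left(H \right)} = H + 2 H^{2}$ ($V{\left(H \right)} = \left(H^{2} + H H\right) + H = \left(H^{2} + H^{2}\right) + H = 2 H^{2} + H = H + 2 H^{2}$)
$2301568 - V{\left(R{\left(-14,-16 \right)} \right)} = 2301568 - - (1 + 2 \left(-1\right)) = 2301568 - - (1 - 2) = 2301568 - \left(-1\right) \left(-1\right) = 2301568 - 1 = 2301567$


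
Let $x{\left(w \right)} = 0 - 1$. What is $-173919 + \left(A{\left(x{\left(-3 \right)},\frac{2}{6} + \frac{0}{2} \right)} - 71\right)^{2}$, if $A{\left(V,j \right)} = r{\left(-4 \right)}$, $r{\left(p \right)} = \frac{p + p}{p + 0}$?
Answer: $-169158$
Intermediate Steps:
$x{\left(w \right)} = -1$ ($x{\left(w \right)} = 0 - 1 = -1$)
$r{\left(p \right)} = 2$ ($r{\left(p \right)} = \frac{2 p}{p} = 2$)
$A{\left(V,j \right)} = 2$
$-173919 + \left(A{\left(x{\left(-3 \right)},\frac{2}{6} + \frac{0}{2} \right)} - 71\right)^{2} = -173919 + \left(2 - 71\right)^{2} = -173919 + \left(-69\right)^{2} = -173919 + 4761 = -169158$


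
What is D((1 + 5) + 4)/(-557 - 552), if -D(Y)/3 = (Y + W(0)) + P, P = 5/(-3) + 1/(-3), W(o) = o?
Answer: 24/1109 ≈ 0.021641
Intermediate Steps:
P = -2 (P = 5*(-⅓) + 1*(-⅓) = -5/3 - ⅓ = -2)
D(Y) = 6 - 3*Y (D(Y) = -3*((Y + 0) - 2) = -3*(Y - 2) = -3*(-2 + Y) = 6 - 3*Y)
D((1 + 5) + 4)/(-557 - 552) = (6 - 3*((1 + 5) + 4))/(-557 - 552) = (6 - 3*(6 + 4))/(-1109) = (6 - 3*10)*(-1/1109) = (6 - 30)*(-1/1109) = -24*(-1/1109) = 24/1109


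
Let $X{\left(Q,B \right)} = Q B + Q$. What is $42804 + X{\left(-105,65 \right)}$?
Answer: $35874$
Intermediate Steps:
$X{\left(Q,B \right)} = Q + B Q$ ($X{\left(Q,B \right)} = B Q + Q = Q + B Q$)
$42804 + X{\left(-105,65 \right)} = 42804 - 105 \left(1 + 65\right) = 42804 - 6930 = 35874$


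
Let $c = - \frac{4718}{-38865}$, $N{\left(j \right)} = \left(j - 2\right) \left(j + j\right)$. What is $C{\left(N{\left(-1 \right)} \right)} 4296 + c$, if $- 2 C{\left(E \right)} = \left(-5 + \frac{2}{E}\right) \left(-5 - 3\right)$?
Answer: $- \frac{3116657362}{38865} \approx -80192.0$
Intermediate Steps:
$N{\left(j \right)} = 2 j \left(-2 + j\right)$ ($N{\left(j \right)} = \left(-2 + j\right) 2 j = 2 j \left(-2 + j\right)$)
$c = \frac{4718}{38865}$ ($c = \left(-4718\right) \left(- \frac{1}{38865}\right) = \frac{4718}{38865} \approx 0.12139$)
$C{\left(E \right)} = -20 + \frac{8}{E}$ ($C{\left(E \right)} = - \frac{\left(-5 + \frac{2}{E}\right) \left(-5 - 3\right)}{2} = - \frac{\left(-5 + \frac{2}{E}\right) \left(-8\right)}{2} = - \frac{40 - \frac{16}{E}}{2} = -20 + \frac{8}{E}$)
$C{\left(N{\left(-1 \right)} \right)} 4296 + c = \left(-20 + \frac{8}{2 \left(-1\right) \left(-2 - 1\right)}\right) 4296 + \frac{4718}{38865} = \left(-20 + \frac{8}{2 \left(-1\right) \left(-3\right)}\right) 4296 + \frac{4718}{38865} = \left(-20 + \frac{8}{6}\right) 4296 + \frac{4718}{38865} = \left(-20 + 8 \cdot \frac{1}{6}\right) 4296 + \frac{4718}{38865} = \left(-20 + \frac{4}{3}\right) 4296 + \frac{4718}{38865} = \left(- \frac{56}{3}\right) 4296 + \frac{4718}{38865} = -80192 + \frac{4718}{38865} = - \frac{3116657362}{38865}$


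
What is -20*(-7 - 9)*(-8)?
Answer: -2560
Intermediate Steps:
-20*(-7 - 9)*(-8) = -20*(-16)*(-8) = 320*(-8) = -2560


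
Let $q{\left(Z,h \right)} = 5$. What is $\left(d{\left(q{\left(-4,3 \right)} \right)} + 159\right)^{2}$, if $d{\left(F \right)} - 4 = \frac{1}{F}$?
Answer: $\frac{665856}{25} \approx 26634.0$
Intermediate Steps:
$d{\left(F \right)} = 4 + \frac{1}{F}$
$\left(d{\left(q{\left(-4,3 \right)} \right)} + 159\right)^{2} = \left(\left(4 + \frac{1}{5}\right) + 159\right)^{2} = \left(\frac{21}{5} + 159\right)^{2} = \left(\frac{816}{5}\right)^{2} = \frac{665856}{25}$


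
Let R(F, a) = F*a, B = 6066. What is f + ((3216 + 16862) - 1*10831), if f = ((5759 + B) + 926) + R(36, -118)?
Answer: 17750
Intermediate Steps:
f = 8503 (f = ((5759 + 6066) + 926) + 36*(-118) = (11825 + 926) - 4248 = 12751 - 4248 = 8503)
f + ((3216 + 16862) - 1*10831) = 8503 + ((3216 + 16862) - 1*10831) = 8503 + (20078 - 10831) = 8503 + 9247 = 17750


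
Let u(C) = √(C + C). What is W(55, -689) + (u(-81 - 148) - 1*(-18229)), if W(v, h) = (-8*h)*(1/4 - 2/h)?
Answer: 19623 + I*√458 ≈ 19623.0 + 21.401*I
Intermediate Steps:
u(C) = √2*√C (u(C) = √(2*C) = √2*√C)
W(v, h) = -8*h*(¼ - 2/h) (W(v, h) = (-8*h)*(1*(¼) - 2/h) = (-8*h)*(¼ - 2/h) = -8*h*(¼ - 2/h))
W(55, -689) + (u(-81 - 148) - 1*(-18229)) = (16 - 2*(-689)) + (√2*√(-81 - 148) - 1*(-18229)) = (16 + 1378) + (√2*√(-229) + 18229) = 1394 + (√2*(I*√229) + 18229) = 1394 + (I*√458 + 18229) = 1394 + (18229 + I*√458) = 19623 + I*√458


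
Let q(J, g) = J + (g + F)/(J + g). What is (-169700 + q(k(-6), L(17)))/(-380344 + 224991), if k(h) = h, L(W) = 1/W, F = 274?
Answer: 17144965/15690653 ≈ 1.0927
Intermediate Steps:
q(J, g) = J + (274 + g)/(J + g) (q(J, g) = J + (g + 274)/(J + g) = J + (274 + g)/(J + g))
(-169700 + q(k(-6), L(17)))/(-380344 + 224991) = (-169700 + (274 + 1/17 + (-6)² - 6/17)/(-6 + 1/17))/(-380344 + 224991) = (-169700 + (274 + 1/17 + 36 - 6*1/17)/(-6 + 1/17))/(-155353) = (-169700 + (274 + 1/17 + 36 - 6/17)/(-101/17))*(-1/155353) = (-169700 - 17/101*5265/17)*(-1/155353) = (-169700 - 5265/101)*(-1/155353) = -17144965/101*(-1/155353) = 17144965/15690653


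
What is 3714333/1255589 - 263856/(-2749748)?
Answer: 2636193607317/863138335393 ≈ 3.0542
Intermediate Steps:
3714333/1255589 - 263856/(-2749748) = 3714333*(1/1255589) - 263856*(-1/2749748) = 3714333/1255589 + 65964/687437 = 2636193607317/863138335393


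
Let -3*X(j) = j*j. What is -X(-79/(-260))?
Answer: 6241/202800 ≈ 0.030774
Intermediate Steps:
X(j) = -j**2/3 (X(j) = -j*j/3 = -j**2/3)
-X(-79/(-260)) = -(-1)*(-79/(-260))**2/3 = -(-1)*(-79*(-1/260))**2/3 = -(-1)*(79/260)**2/3 = -(-1)*6241/(3*67600) = -1*(-6241/202800) = 6241/202800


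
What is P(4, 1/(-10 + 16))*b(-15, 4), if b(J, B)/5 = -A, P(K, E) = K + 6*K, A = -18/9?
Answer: 280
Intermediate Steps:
A = -2 (A = -18*1/9 = -2)
P(K, E) = 7*K
b(J, B) = 10 (b(J, B) = 5*(-1*(-2)) = 5*2 = 10)
P(4, 1/(-10 + 16))*b(-15, 4) = (7*4)*10 = 28*10 = 280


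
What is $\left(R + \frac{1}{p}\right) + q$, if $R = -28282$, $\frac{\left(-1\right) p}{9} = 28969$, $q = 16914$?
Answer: $- \frac{2963876329}{260721} \approx -11368.0$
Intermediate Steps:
$p = -260721$ ($p = \left(-9\right) 28969 = -260721$)
$\left(R + \frac{1}{p}\right) + q = \left(-28282 + \frac{1}{-260721}\right) + 16914 = \left(-28282 - \frac{1}{260721}\right) + 16914 = - \frac{7373711323}{260721} + 16914 = - \frac{2963876329}{260721}$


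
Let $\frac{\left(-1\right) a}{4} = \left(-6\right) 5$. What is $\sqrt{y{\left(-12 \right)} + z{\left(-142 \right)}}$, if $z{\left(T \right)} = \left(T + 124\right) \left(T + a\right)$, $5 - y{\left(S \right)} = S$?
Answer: $\sqrt{413} \approx 20.322$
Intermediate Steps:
$y{\left(S \right)} = 5 - S$
$a = 120$ ($a = - 4 \left(\left(-6\right) 5\right) = \left(-4\right) \left(-30\right) = 120$)
$z{\left(T \right)} = \left(120 + T\right) \left(124 + T\right)$ ($z{\left(T \right)} = \left(T + 124\right) \left(T + 120\right) = \left(124 + T\right) \left(120 + T\right) = \left(120 + T\right) \left(124 + T\right)$)
$\sqrt{y{\left(-12 \right)} + z{\left(-142 \right)}} = \sqrt{\left(5 - -12\right) + \left(14880 + \left(-142\right)^{2} + 244 \left(-142\right)\right)} = \sqrt{\left(5 + 12\right) + \left(14880 + 20164 - 34648\right)} = \sqrt{17 + 396} = \sqrt{413}$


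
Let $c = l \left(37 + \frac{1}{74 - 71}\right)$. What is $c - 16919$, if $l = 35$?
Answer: $- \frac{46837}{3} \approx -15612.0$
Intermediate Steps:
$c = \frac{3920}{3}$ ($c = 35 \left(37 + \frac{1}{74 - 71}\right) = 35 \left(37 + \frac{1}{3}\right) = 35 \cdot \frac{112}{3} = \frac{3920}{3} \approx 1306.7$)
$c - 16919 = \frac{3920}{3} - 16919 = - \frac{46837}{3}$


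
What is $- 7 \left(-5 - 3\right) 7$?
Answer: $392$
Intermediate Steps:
$- 7 \left(-5 - 3\right) 7 = \left(-7\right) \left(-8\right) 7 = 56 \cdot 7 = 392$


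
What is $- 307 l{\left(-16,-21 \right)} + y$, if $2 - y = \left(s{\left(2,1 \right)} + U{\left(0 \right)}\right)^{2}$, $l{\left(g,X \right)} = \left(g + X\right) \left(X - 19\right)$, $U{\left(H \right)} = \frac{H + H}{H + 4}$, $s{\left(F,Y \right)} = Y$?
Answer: $-454359$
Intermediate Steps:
$U{\left(H \right)} = \frac{2 H}{4 + H}$
$l{\left(g,X \right)} = \left(-19 + X\right) \left(X + g\right)$ ($l{\left(g,X \right)} = \left(X + g\right) \left(-19 + X\right) = \left(-19 + X\right) \left(X + g\right)$)
$y = 1$ ($y = 2 - \left(1 + 2 \cdot 0 \frac{1}{4 + 0}\right)^{2} = 2 - \left(1 + 2 \cdot 0 \cdot \frac{1}{4}\right)^{2} = 2 - \left(1 + 0\right)^{2} = 2 - 1^{2} = 2 - 1 = 1$)
$- 307 l{\left(-16,-21 \right)} + y = - 307 \left(\left(-21\right)^{2} - -399 - -304 - -336\right) + 1 = - 307 \left(441 + 399 + 304 + 336\right) + 1 = \left(-307\right) 1480 + 1 = -454360 + 1 = -454359$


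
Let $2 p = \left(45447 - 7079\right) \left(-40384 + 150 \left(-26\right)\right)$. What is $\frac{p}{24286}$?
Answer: $- \frac{424772128}{12143} \approx -34981.0$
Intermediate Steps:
$p = -849544256$ ($p = \frac{\left(45447 - 7079\right) \left(-40384 + 150 \left(-26\right)\right)}{2} = \frac{38368 \left(-40384 - 3900\right)}{2} = \frac{38368 \left(-44284\right)}{2} = \frac{1}{2} \left(-1699088512\right) = -849544256$)
$\frac{p}{24286} = - \frac{849544256}{24286} = \left(-849544256\right) \frac{1}{24286} = - \frac{424772128}{12143}$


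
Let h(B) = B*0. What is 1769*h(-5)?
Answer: 0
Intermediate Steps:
h(B) = 0
1769*h(-5) = 1769*0 = 0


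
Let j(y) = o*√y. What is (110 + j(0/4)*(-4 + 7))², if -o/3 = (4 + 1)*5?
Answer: 12100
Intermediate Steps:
o = -75 (o = -3*(4 + 1)*5 = -15*5 = -3*25 = -75)
j(y) = -75*√y
(110 + j(0/4)*(-4 + 7))² = (110 + (-75*√(0/4))*(-4 + 7))² = (110 - 75*√(0*(¼))*3)² = (110 - 75*√0*3)² = (110 - 75*0*3)² = (110 + 0*3)² = (110 + 0)² = 110² = 12100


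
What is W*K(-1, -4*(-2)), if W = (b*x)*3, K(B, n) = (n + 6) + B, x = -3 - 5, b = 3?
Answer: -936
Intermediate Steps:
x = -8
K(B, n) = 6 + B + n (K(B, n) = (6 + n) + B = 6 + B + n)
W = -72 (W = (3*(-8))*3 = -24*3 = -72)
W*K(-1, -4*(-2)) = -72*(6 - 1 - 4*(-2)) = -72*(6 - 1 + 8) = -72*13 = -936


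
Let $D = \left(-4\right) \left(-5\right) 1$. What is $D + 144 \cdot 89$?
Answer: $12836$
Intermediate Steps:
$D = 20$ ($D = 20 \cdot 1 = 20$)
$D + 144 \cdot 89 = 20 + 144 \cdot 89 = 20 + 12816 = 12836$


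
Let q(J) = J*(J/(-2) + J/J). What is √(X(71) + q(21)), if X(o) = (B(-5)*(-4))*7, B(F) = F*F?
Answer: I*√3598/2 ≈ 29.992*I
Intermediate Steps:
B(F) = F²
q(J) = J*(1 - J/2) (q(J) = J*(J*(-½) + 1) = J*(-J/2 + 1) = J*(1 - J/2))
X(o) = -700 (X(o) = ((-5)²*(-4))*7 = (25*(-4))*7 = -100*7 = -700)
√(X(71) + q(21)) = √(-700 + (½)*21*(2 - 1*21)) = √(-700 + (½)*21*(2 - 21)) = √(-700 + (½)*21*(-19)) = √(-700 - 399/2) = √(-1799/2) = I*√3598/2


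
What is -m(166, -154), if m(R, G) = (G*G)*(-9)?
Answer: 213444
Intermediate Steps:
m(R, G) = -9*G**2 (m(R, G) = G**2*(-9) = -9*G**2)
-m(166, -154) = -(-9)*(-154)**2 = -(-9)*23716 = -1*(-213444) = 213444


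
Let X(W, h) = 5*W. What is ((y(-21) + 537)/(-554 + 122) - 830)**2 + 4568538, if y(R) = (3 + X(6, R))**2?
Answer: 27287021953/5184 ≈ 5.2637e+6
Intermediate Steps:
y(R) = 1089 (y(R) = (3 + 5*6)**2 = (3 + 30)**2 = 33**2 = 1089)
((y(-21) + 537)/(-554 + 122) - 830)**2 + 4568538 = ((1089 + 537)/(-554 + 122) - 830)**2 + 4568538 = (1626/(-432) - 830)**2 + 4568538 = (1626*(-1/432) - 830)**2 + 4568538 = (-271/72 - 830)**2 + 4568538 = (-60031/72)**2 + 4568538 = 3603720961/5184 + 4568538 = 27287021953/5184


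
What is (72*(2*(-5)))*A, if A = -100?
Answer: 72000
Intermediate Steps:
(72*(2*(-5)))*A = (72*(2*(-5)))*(-100) = (72*(-10))*(-100) = -720*(-100) = 72000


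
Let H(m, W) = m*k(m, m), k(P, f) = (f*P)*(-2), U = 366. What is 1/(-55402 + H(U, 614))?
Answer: -1/98111194 ≈ -1.0193e-8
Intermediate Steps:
k(P, f) = -2*P*f (k(P, f) = (P*f)*(-2) = -2*P*f)
H(m, W) = -2*m**3 (H(m, W) = m*(-2*m*m) = m*(-2*m**2) = -2*m**3)
1/(-55402 + H(U, 614)) = 1/(-55402 - 2*366**3) = 1/(-55402 - 2*49027896) = 1/(-55402 - 98055792) = 1/(-98111194) = -1/98111194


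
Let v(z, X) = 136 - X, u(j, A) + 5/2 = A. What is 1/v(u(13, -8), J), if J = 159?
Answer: -1/23 ≈ -0.043478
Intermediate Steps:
u(j, A) = -5/2 + A
1/v(u(13, -8), J) = 1/(136 - 1*159) = 1/(136 - 159) = 1/(-23) = -1/23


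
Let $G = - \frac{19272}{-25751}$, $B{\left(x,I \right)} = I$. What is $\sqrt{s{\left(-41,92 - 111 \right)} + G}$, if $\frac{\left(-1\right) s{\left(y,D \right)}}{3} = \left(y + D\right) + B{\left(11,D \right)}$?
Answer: $\frac{3 \sqrt{144769781}}{2341} \approx 15.419$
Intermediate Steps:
$s{\left(y,D \right)} = - 6 D - 3 y$ ($s{\left(y,D \right)} = - 3 \left(\left(y + D\right) + D\right) = - 3 \left(\left(D + y\right) + D\right) = - 3 \left(y + 2 D\right) = - 6 D - 3 y$)
$G = \frac{1752}{2341}$ ($G = \left(-19272\right) \left(- \frac{1}{25751}\right) = \frac{1752}{2341} \approx 0.7484$)
$\sqrt{s{\left(-41,92 - 111 \right)} + G} = \sqrt{\left(- 6 \left(92 - 111\right) - -123\right) + \frac{1752}{2341}} = \sqrt{\left(\left(-6\right) \left(-19\right) + 123\right) + \frac{1752}{2341}} = \sqrt{\left(114 + 123\right) + \frac{1752}{2341}} = \sqrt{237 + \frac{1752}{2341}} = \sqrt{\frac{556569}{2341}} = \frac{3 \sqrt{144769781}}{2341}$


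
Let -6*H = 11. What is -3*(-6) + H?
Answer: 97/6 ≈ 16.167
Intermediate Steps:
H = -11/6 (H = -⅙*11 = -11/6 ≈ -1.8333)
-3*(-6) + H = -3*(-6) - 11/6 = 18 - 11/6 = 97/6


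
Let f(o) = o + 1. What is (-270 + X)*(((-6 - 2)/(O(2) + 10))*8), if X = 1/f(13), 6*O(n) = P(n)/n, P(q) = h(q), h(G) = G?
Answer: 725568/427 ≈ 1699.2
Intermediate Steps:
P(q) = q
O(n) = 1/6 (O(n) = (n/n)/6 = (1/6)*1 = 1/6)
f(o) = 1 + o
X = 1/14 (X = 1/(1 + 13) = 1/14 ≈ 0.071429)
(-270 + X)*(((-6 - 2)/(O(2) + 10))*8) = (-270 + 1/14)*(((-6 - 2)/(1/6 + 10))*8) = -3779*(-8/61/6)*8/14 = -3779*(-8*6/61)*8/14 = -(-90696)*8/427 = -3779/14*(-384/61) = 725568/427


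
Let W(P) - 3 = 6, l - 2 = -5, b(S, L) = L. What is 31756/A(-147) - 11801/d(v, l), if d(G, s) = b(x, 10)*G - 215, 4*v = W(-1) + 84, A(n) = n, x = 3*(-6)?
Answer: -654422/735 ≈ -890.37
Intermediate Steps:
x = -18
l = -3 (l = 2 - 5 = -3)
W(P) = 9 (W(P) = 3 + 6 = 9)
v = 93/4 (v = (9 + 84)/4 = (¼)*93 = 93/4 ≈ 23.250)
d(G, s) = -215 + 10*G (d(G, s) = 10*G - 215 = -215 + 10*G)
31756/A(-147) - 11801/d(v, l) = 31756/(-147) - 11801/(-215 + 10*(93/4)) = 31756*(-1/147) - 11801/(-215 + 465/2) = -31756/147 - 11801/35/2 = -31756/147 - 11801*2/35 = -31756/147 - 23602/35 = -654422/735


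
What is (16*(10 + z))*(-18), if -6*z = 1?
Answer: -2832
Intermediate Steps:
z = -⅙ (z = -⅙*1 = -⅙ ≈ -0.16667)
(16*(10 + z))*(-18) = (16*(10 - ⅙))*(-18) = (16*(59/6))*(-18) = (472/3)*(-18) = -2832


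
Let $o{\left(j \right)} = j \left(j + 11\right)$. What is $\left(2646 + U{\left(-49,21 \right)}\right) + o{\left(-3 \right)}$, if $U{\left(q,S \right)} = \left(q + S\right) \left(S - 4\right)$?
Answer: $2146$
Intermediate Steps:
$U{\left(q,S \right)} = \left(-4 + S\right) \left(S + q\right)$ ($U{\left(q,S \right)} = \left(S + q\right) \left(-4 + S\right) = \left(-4 + S\right) \left(S + q\right)$)
$o{\left(j \right)} = j \left(11 + j\right)$
$\left(2646 + U{\left(-49,21 \right)}\right) + o{\left(-3 \right)} = \left(2646 + \left(21^{2} - 84 - -196 + 21 \left(-49\right)\right)\right) - 3 \left(11 - 3\right) = \left(2646 + \left(441 - 84 + 196 - 1029\right)\right) - 24 = \left(2646 - 476\right) - 24 = 2170 - 24 = 2146$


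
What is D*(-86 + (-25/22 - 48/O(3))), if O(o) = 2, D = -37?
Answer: 90465/22 ≈ 4112.0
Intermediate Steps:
D*(-86 + (-25/22 - 48/O(3))) = -37*(-86 + (-25/22 - 48/2)) = -37*(-86 + (-25*1/22 - 48*½)) = -37*(-86 + (-25/22 - 24)) = -37*(-86 - 553/22) = -37*(-2445/22) = 90465/22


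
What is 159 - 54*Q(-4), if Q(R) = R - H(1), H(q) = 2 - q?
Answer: 429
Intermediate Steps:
Q(R) = -1 + R (Q(R) = R - (2 - 1*1) = R - (2 - 1) = R - 1*1 = R - 1 = -1 + R)
159 - 54*Q(-4) = 159 - 54*(-1 - 4) = 159 - 54*(-5) = 159 + 270 = 429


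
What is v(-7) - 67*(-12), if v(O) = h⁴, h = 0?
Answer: 804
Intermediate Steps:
v(O) = 0 (v(O) = 0⁴ = 0)
v(-7) - 67*(-12) = 0 - 67*(-12) = 0 + 804 = 804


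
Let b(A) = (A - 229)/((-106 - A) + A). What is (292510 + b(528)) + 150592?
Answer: 46968513/106 ≈ 4.4310e+5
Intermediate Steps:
b(A) = 229/106 - A/106 (b(A) = (-229 + A)/(-106) = (-229 + A)*(-1/106) = 229/106 - A/106)
(292510 + b(528)) + 150592 = (292510 + (229/106 - 1/106*528)) + 150592 = (292510 + (229/106 - 264/53)) + 150592 = (292510 - 299/106) + 150592 = 31005761/106 + 150592 = 46968513/106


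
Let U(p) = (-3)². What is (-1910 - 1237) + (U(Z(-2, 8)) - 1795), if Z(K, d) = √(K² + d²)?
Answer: -4933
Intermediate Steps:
U(p) = 9
(-1910 - 1237) + (U(Z(-2, 8)) - 1795) = (-1910 - 1237) + (9 - 1795) = -3147 - 1786 = -4933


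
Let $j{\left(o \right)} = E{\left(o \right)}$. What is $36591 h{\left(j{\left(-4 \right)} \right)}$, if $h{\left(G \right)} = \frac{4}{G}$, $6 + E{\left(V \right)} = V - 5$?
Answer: $- \frac{48788}{5} \approx -9757.6$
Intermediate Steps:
$E{\left(V \right)} = -11 + V$ ($E{\left(V \right)} = -6 + \left(V - 5\right) = -6 + \left(-5 + V\right) = -11 + V$)
$j{\left(o \right)} = -11 + o$
$36591 h{\left(j{\left(-4 \right)} \right)} = 36591 \frac{4}{-11 - 4} = 36591 \frac{4}{-15} = 36591 \cdot 4 \left(- \frac{1}{15}\right) = 36591 \left(- \frac{4}{15}\right) = - \frac{48788}{5}$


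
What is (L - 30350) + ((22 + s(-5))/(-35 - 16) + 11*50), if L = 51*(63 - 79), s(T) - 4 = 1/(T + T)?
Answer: -15614419/510 ≈ -30617.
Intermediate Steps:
s(T) = 4 + 1/(2*T) (s(T) = 4 + 1/(T + T) = 4 + 1/(2*T))
L = -816 (L = 51*(-16) = -816)
(L - 30350) + ((22 + s(-5))/(-35 - 16) + 11*50) = (-816 - 30350) + ((22 + (4 + (½)/(-5)))/(-35 - 16) + 11*50) = -31166 + ((22 + (4 + (½)*(-⅕)))/(-51) + 550) = -31166 + ((22 + (4 - ⅒))*(-1/51) + 550) = -31166 + ((22 + 39/10)*(-1/51) + 550) = -31166 + ((259/10)*(-1/51) + 550) = -31166 + (-259/510 + 550) = -31166 + 280241/510 = -15614419/510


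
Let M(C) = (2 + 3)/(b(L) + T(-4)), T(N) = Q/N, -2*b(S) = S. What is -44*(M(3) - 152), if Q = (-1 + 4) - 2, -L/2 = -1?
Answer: 6864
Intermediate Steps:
L = 2 (L = -2*(-1) = 2)
b(S) = -S/2
Q = 1 (Q = 3 - 2 = 1)
T(N) = 1/N
M(C) = -4 (M(C) = (2 + 3)/(-½*2 + 1/(-4)) = 5/(-1 - ¼) = 5/(-5/4) = 5*(-⅘) = -4)
-44*(M(3) - 152) = -44*(-4 - 152) = -44*(-156) = 6864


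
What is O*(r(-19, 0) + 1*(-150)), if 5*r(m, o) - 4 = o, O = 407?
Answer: -303622/5 ≈ -60724.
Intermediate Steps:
r(m, o) = ⅘ + o/5
O*(r(-19, 0) + 1*(-150)) = 407*((⅘ + (⅕)*0) + 1*(-150)) = 407*((⅘ + 0) - 150) = 407*(⅘ - 150) = 407*(-746/5) = -303622/5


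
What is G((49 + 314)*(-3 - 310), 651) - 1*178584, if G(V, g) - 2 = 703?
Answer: -177879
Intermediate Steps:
G(V, g) = 705 (G(V, g) = 2 + 703 = 705)
G((49 + 314)*(-3 - 310), 651) - 1*178584 = 705 - 1*178584 = 705 - 178584 = -177879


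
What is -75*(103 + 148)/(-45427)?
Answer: 18825/45427 ≈ 0.41440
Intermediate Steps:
-75*(103 + 148)/(-45427) = -75*251*(-1/45427) = -18825*(-1/45427) = 18825/45427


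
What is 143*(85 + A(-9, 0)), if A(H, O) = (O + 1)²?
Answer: 12298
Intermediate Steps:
A(H, O) = (1 + O)²
143*(85 + A(-9, 0)) = 143*(85 + (1 + 0)²) = 143*(85 + 1²) = 143*(85 + 1) = 143*86 = 12298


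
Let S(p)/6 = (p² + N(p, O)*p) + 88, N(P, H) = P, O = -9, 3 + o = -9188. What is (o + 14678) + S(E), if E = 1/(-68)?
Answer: 6953343/1156 ≈ 6015.0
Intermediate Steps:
o = -9191 (o = -3 - 9188 = -9191)
E = -1/68 ≈ -0.014706
S(p) = 528 + 12*p² (S(p) = 6*((p² + p*p) + 88) = 6*((p² + p²) + 88) = 6*(2*p² + 88) = 6*(88 + 2*p²) = 528 + 12*p²)
(o + 14678) + S(E) = (-9191 + 14678) + (528 + 12*(-1/68)²) = 5487 + (528 + 12*(1/4624)) = 5487 + (528 + 3/1156) = 5487 + 610371/1156 = 6953343/1156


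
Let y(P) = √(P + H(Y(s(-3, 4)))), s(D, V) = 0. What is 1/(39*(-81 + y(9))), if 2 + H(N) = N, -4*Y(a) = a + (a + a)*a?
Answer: -27/85202 - √7/255606 ≈ -0.00032724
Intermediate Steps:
Y(a) = -a²/2 - a/4 (Y(a) = -(a + (a + a)*a)/4 = -(a + (2*a)*a)/4 = -(a + 2*a²)/4 = -a²/2 - a/4)
H(N) = -2 + N
y(P) = √(-2 + P) (y(P) = √(P + (-2 - ¼*0*(1 + 2*0))) = √(P + (-2 - ¼*0*(1 + 0))) = √(P + (-2 - ¼*0*1)) = √(P + (-2 + 0)) = √(P - 2) = √(-2 + P))
1/(39*(-81 + y(9))) = 1/(39*(-81 + √(-2 + 9))) = 1/(39*(-81 + √7)) = 1/(-3159 + 39*√7)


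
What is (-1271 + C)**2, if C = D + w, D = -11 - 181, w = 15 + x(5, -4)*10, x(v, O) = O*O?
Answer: 1658944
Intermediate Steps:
x(v, O) = O**2
w = 175 (w = 15 + (-4)**2*10 = 15 + 16*10 = 15 + 160 = 175)
D = -192
C = -17 (C = -192 + 175 = -17)
(-1271 + C)**2 = (-1271 - 17)**2 = (-1288)**2 = 1658944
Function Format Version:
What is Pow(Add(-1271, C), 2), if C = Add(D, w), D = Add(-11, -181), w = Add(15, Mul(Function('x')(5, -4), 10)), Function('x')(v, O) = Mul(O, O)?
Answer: 1658944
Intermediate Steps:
Function('x')(v, O) = Pow(O, 2)
w = 175 (w = Add(15, Mul(Pow(-4, 2), 10)) = Add(15, Mul(16, 10)) = Add(15, 160) = 175)
D = -192
C = -17 (C = Add(-192, 175) = -17)
Pow(Add(-1271, C), 2) = Pow(Add(-1271, -17), 2) = Pow(-1288, 2) = 1658944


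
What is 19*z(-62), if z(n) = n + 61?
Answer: -19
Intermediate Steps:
z(n) = 61 + n
19*z(-62) = 19*(61 - 62) = 19*(-1) = -19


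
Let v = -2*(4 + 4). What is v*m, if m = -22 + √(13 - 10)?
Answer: 352 - 16*√3 ≈ 324.29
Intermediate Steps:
v = -16 (v = -2*8 = -16)
m = -22 + √3 ≈ -20.268
v*m = -16*(-22 + √3) = 352 - 16*√3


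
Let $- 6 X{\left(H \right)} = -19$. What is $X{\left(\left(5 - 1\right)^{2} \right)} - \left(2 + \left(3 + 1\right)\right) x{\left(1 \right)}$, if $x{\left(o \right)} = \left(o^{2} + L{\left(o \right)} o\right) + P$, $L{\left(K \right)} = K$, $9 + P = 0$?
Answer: $\frac{271}{6} \approx 45.167$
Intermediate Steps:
$P = -9$ ($P = -9 + 0 = -9$)
$x{\left(o \right)} = -9 + 2 o^{2}$ ($x{\left(o \right)} = \left(o^{2} + o o\right) - 9 = \left(o^{2} + o^{2}\right) - 9 = 2 o^{2} - 9 = -9 + 2 o^{2}$)
$X{\left(H \right)} = \frac{19}{6}$ ($X{\left(H \right)} = \left(- \frac{1}{6}\right) \left(-19\right) = \frac{19}{6}$)
$X{\left(\left(5 - 1\right)^{2} \right)} - \left(2 + \left(3 + 1\right)\right) x{\left(1 \right)} = \frac{19}{6} - \left(2 + \left(3 + 1\right)\right) \left(-9 + 2 \cdot 1^{2}\right) = \frac{19}{6} - \left(2 + 4\right) \left(-9 + 2 \cdot 1\right) = \frac{19}{6} - 6 \left(-9 + 2\right) = \frac{19}{6} - 6 \left(-7\right) = \frac{19}{6} - -42 = \frac{19}{6} + 42 = \frac{271}{6}$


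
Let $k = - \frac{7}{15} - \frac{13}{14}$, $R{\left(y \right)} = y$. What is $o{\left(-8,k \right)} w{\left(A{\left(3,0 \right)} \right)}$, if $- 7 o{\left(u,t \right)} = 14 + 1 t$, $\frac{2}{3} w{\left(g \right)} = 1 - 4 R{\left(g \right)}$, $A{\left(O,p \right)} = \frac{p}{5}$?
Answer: $- \frac{2647}{980} \approx -2.701$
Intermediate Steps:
$A{\left(O,p \right)} = \frac{p}{5}$ ($A{\left(O,p \right)} = p \frac{1}{5} = \frac{p}{5}$)
$w{\left(g \right)} = \frac{3}{2} - 6 g$ ($w{\left(g \right)} = \frac{3 \left(1 - 4 g\right)}{2} = \frac{3}{2} - 6 g$)
$k = - \frac{293}{210}$ ($k = \left(-7\right) \frac{1}{15} - \frac{13}{14} = - \frac{7}{15} - \frac{13}{14} = - \frac{293}{210} \approx -1.3952$)
$o{\left(u,t \right)} = -2 - \frac{t}{7}$ ($o{\left(u,t \right)} = - \frac{14 + 1 t}{7} = - \frac{14 + t}{7} = -2 - \frac{t}{7}$)
$o{\left(-8,k \right)} w{\left(A{\left(3,0 \right)} \right)} = \left(-2 - - \frac{293}{1470}\right) \left(\frac{3}{2} - 6 \cdot \frac{1}{5} \cdot 0\right) = \left(-2 + \frac{293}{1470}\right) \left(\frac{3}{2} - 0\right) = - \frac{2647 \left(\frac{3}{2} + 0\right)}{1470} = \left(- \frac{2647}{1470}\right) \frac{3}{2} = - \frac{2647}{980}$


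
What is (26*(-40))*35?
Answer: -36400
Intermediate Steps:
(26*(-40))*35 = -1040*35 = -36400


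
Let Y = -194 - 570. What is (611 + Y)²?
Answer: 23409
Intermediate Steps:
Y = -764
(611 + Y)² = (611 - 764)² = (-153)² = 23409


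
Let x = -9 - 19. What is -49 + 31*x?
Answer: -917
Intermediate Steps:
x = -28
-49 + 31*x = -49 + 31*(-28) = -49 - 868 = -917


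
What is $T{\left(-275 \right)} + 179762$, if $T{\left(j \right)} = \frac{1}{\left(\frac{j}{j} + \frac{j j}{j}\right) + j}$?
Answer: $\frac{98689337}{549} \approx 1.7976 \cdot 10^{5}$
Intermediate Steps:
$T{\left(j \right)} = \frac{1}{1 + 2 j}$ ($T{\left(j \right)} = \frac{1}{\left(1 + \frac{j^{2}}{j}\right) + j} = \frac{1}{\left(1 + j\right) + j} = \frac{1}{1 + 2 j}$)
$T{\left(-275 \right)} + 179762 = \frac{1}{1 + 2 \left(-275\right)} + 179762 = \frac{1}{1 - 550} + 179762 = \frac{1}{-549} + 179762 = - \frac{1}{549} + 179762 = \frac{98689337}{549}$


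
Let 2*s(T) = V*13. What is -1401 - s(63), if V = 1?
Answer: -2815/2 ≈ -1407.5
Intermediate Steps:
s(T) = 13/2 (s(T) = (1*13)/2 = (1/2)*13 = 13/2)
-1401 - s(63) = -1401 - 1*13/2 = -1401 - 13/2 = -2815/2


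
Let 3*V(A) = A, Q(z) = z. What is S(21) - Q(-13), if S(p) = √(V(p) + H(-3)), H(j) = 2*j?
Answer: 14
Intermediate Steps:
V(A) = A/3
S(p) = √(-6 + p/3) (S(p) = √(p/3 + 2*(-3)) = √(p/3 - 6) = √(-6 + p/3))
S(21) - Q(-13) = √(-54 + 3*21)/3 - 1*(-13) = √(-54 + 63)/3 + 13 = √9/3 + 13 = (⅓)*3 + 13 = 1 + 13 = 14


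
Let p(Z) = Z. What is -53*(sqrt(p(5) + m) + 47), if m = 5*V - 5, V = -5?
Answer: -2491 - 265*I ≈ -2491.0 - 265.0*I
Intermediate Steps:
m = -30 (m = 5*(-5) - 5 = -25 - 5 = -30)
-53*(sqrt(p(5) + m) + 47) = -53*(sqrt(5 - 30) + 47) = -53*(sqrt(-25) + 47) = -53*(5*I + 47) = -53*(47 + 5*I) = -2491 - 265*I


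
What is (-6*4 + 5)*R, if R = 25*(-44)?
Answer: 20900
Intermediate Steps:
R = -1100
(-6*4 + 5)*R = (-6*4 + 5)*(-1100) = (-24 + 5)*(-1100) = -19*(-1100) = 20900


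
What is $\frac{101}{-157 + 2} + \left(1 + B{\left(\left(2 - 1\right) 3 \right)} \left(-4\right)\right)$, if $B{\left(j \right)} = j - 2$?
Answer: $- \frac{566}{155} \approx -3.6516$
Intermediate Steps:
$B{\left(j \right)} = -2 + j$
$\frac{101}{-157 + 2} + \left(1 + B{\left(\left(2 - 1\right) 3 \right)} \left(-4\right)\right) = \frac{101}{-157 + 2} + \left(1 + \left(-2 + \left(2 - 1\right) 3\right) \left(-4\right)\right) = \frac{101}{-155} + \left(1 + \left(-2 + 1 \cdot 3\right) \left(-4\right)\right) = 101 \left(- \frac{1}{155}\right) + \left(1 + \left(-2 + 3\right) \left(-4\right)\right) = - \frac{101}{155} + \left(1 + 1 \left(-4\right)\right) = - \frac{101}{155} + \left(1 - 4\right) = - \frac{101}{155} - 3 = - \frac{566}{155}$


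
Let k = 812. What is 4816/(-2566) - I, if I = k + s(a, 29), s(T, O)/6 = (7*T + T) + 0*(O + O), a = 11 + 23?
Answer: -3138060/1283 ≈ -2445.9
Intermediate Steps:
a = 34
s(T, O) = 48*T (s(T, O) = 6*((7*T + T) + 0*(O + O)) = 6*(8*T + 0*(2*O)) = 6*(8*T + 0) = 6*(8*T) = 48*T)
I = 2444 (I = 812 + 48*34 = 812 + 1632 = 2444)
4816/(-2566) - I = 4816/(-2566) - 1*2444 = 4816*(-1/2566) - 2444 = -2408/1283 - 2444 = -3138060/1283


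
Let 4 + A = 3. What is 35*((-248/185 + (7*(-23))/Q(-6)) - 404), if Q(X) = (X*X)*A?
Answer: -18688481/1332 ≈ -14030.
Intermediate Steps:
A = -1 (A = -4 + 3 = -1)
Q(X) = -X² (Q(X) = (X*X)*(-1) = X²*(-1) = -X²)
35*((-248/185 + (7*(-23))/Q(-6)) - 404) = 35*((-248/185 + (7*(-23))/((-1*(-6)²))) - 404) = 35*((-248*1/185 - 161/((-1*36))) - 404) = 35*((-248/185 - 161/(-36)) - 404) = 35*((-248/185 - 161*(-1/36)) - 404) = 35*((-248/185 + 161/36) - 404) = 35*(20857/6660 - 404) = 35*(-2669783/6660) = -18688481/1332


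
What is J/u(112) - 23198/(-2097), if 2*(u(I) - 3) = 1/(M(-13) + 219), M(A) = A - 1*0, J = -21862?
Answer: -18859285042/2593989 ≈ -7270.4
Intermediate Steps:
M(A) = A (M(A) = A + 0 = A)
u(I) = 1237/412 (u(I) = 3 + 1/(2*(-13 + 219)) = 3 + (1/2)/206 = 3 + (1/2)*(1/206) = 3 + 1/412 = 1237/412)
J/u(112) - 23198/(-2097) = -21862/1237/412 - 23198/(-2097) = -21862*412/1237 - 23198*(-1/2097) = -9007144/1237 + 23198/2097 = -18859285042/2593989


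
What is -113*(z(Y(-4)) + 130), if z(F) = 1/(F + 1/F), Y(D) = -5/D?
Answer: -604550/41 ≈ -14745.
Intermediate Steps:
-113*(z(Y(-4)) + 130) = -113*((-5/(-4))/(1 + (-5/(-4))**2) + 130) = -113*((-5*(-1/4))/(1 + (-5*(-1/4))**2) + 130) = -113*(5/(4*(1 + (5/4)**2)) + 130) = -113*(5/(4*(1 + 25/16)) + 130) = -113*(5/(4*(41/16)) + 130) = -113*((5/4)*(16/41) + 130) = -113*(20/41 + 130) = -113*5350/41 = -604550/41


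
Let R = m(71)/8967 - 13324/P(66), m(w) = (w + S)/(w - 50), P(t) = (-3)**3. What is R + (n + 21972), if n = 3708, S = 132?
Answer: 2112278563/80703 ≈ 26173.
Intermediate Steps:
P(t) = -27
m(w) = (132 + w)/(-50 + w) (m(w) = (w + 132)/(w - 50) = (132 + w)/(-50 + w))
R = 39825523/80703 (R = ((132 + 71)/(-50 + 71))/8967 - 13324/(-27) = (203/21)*(1/8967) - 13324*(-1/27) = ((1/21)*203)*(1/8967) + 13324/27 = (29/3)*(1/8967) + 13324/27 = 29/26901 + 13324/27 = 39825523/80703 ≈ 493.48)
R + (n + 21972) = 39825523/80703 + (3708 + 21972) = 39825523/80703 + 25680 = 2112278563/80703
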